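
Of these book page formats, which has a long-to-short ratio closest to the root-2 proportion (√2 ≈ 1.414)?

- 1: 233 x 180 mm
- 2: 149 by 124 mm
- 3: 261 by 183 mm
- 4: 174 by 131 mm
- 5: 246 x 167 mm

Target root-2 ≈ 1.414.
1: 1.294 (Δ0.120)  2: 1.202 (Δ0.212)  3: 1.426 (Δ0.012)  4: 1.328 (Δ0.086)  5: 1.473 (Δ0.059)

3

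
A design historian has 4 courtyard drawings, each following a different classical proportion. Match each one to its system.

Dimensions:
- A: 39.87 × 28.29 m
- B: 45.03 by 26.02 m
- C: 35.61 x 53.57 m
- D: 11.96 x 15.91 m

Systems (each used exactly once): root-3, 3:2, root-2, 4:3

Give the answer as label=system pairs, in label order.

A=root-2, B=root-3, C=3:2, D=4:3

A = 39.87/28.29 ≈ 1.409 → root-2 (1.414)
B = 45.03/26.02 ≈ 1.731 → root-3 (1.732)
C = 53.57/35.61 ≈ 1.504 → 3:2 (1.500)
D = 15.91/11.96 ≈ 1.330 → 4:3 (1.333)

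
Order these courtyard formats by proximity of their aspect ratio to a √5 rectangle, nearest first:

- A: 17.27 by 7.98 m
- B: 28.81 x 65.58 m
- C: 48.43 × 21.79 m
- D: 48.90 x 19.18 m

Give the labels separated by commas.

Ratios: A = 17.27 / 7.98 ≈ 2.164; B = 65.58 / 28.81 ≈ 2.276; C = 48.43 / 21.79 ≈ 2.223; D = 48.90 / 19.18 ≈ 2.550.
|Δ from 2.236|: A 0.072; B 0.040; C 0.013; D 0.314.

C, B, A, D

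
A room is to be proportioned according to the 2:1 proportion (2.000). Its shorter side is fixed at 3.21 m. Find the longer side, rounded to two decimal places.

6.42 m

2:1 = 2.00000.
Longer side = 3.21 × 2.00000 ≈ 6.4200 → 6.42 m.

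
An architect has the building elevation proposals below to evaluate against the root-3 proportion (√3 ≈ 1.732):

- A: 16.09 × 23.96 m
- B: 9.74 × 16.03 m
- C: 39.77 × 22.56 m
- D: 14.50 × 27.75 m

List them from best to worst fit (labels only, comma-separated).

C, B, D, A

A: 23.96/16.09 ≈ 1.489 → |1.489 − 1.732| = 0.243
B: 16.03/9.74 ≈ 1.646 → |1.646 − 1.732| = 0.086
C: 39.77/22.56 ≈ 1.763 → |1.763 − 1.732| = 0.031
D: 27.75/14.50 ≈ 1.914 → |1.914 − 1.732| = 0.182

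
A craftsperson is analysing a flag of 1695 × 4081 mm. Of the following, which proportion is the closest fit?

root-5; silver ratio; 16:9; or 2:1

Ratio = 4081 / 1695 ≈ 2.408.
Distances: root-5 2.236 (Δ 0.172); silver ratio 2.414 (Δ 0.006); 16:9 1.778 (Δ 0.630); 2:1 2.000 (Δ 0.408).

silver ratio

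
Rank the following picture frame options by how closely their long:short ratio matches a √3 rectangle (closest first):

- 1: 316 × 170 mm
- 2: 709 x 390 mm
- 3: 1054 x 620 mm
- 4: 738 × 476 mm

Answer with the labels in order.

1: 316/170 ≈ 1.859 → |1.859 − 1.732| = 0.127
2: 709/390 ≈ 1.818 → |1.818 − 1.732| = 0.086
3: 1054/620 ≈ 1.700 → |1.700 − 1.732| = 0.032
4: 738/476 ≈ 1.550 → |1.550 − 1.732| = 0.182

3, 2, 1, 4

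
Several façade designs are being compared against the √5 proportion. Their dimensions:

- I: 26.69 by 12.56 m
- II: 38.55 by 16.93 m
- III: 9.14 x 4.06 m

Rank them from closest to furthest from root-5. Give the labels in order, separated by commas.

I: 26.69/12.56 ≈ 2.125 → |2.125 − 2.236| = 0.111
II: 38.55/16.93 ≈ 2.277 → |2.277 − 2.236| = 0.041
III: 9.14/4.06 ≈ 2.251 → |2.251 − 2.236| = 0.015

III, II, I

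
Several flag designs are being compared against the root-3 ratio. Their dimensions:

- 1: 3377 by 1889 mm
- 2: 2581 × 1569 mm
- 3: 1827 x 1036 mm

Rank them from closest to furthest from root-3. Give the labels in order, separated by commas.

1: 3377/1889 ≈ 1.788 → |1.788 − 1.732| = 0.056
2: 2581/1569 ≈ 1.645 → |1.645 − 1.732| = 0.087
3: 1827/1036 ≈ 1.764 → |1.764 − 1.732| = 0.032

3, 1, 2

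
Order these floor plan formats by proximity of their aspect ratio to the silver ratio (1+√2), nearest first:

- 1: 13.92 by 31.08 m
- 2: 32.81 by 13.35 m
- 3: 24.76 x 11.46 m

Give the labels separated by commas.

1: 31.08/13.92 ≈ 2.233 → |2.233 − 2.414| = 0.181
2: 32.81/13.35 ≈ 2.458 → |2.458 − 2.414| = 0.044
3: 24.76/11.46 ≈ 2.161 → |2.161 − 2.414| = 0.253

2, 1, 3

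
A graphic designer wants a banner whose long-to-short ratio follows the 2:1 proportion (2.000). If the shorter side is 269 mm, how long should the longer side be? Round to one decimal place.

2:1 = 2.00000.
Longer side = 269 × 2.00000 ≈ 538.000 → 538.0 mm.

538.0 mm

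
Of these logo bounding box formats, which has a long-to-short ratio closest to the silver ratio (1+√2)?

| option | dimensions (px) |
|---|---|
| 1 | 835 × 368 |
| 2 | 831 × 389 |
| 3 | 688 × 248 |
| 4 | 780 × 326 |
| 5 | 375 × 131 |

Ratios (long/short): 1 ≈ 2.269; 2 ≈ 2.136; 3 ≈ 2.774; 4 ≈ 2.393; 5 ≈ 2.863.
silver ratio ≈ 2.414; option 4 is nearest (Δ 0.021).

4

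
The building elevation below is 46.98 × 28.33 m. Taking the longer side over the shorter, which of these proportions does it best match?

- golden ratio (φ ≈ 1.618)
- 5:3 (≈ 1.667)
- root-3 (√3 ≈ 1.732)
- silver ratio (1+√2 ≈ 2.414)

5:3

Ratio = 46.98 / 28.33 ≈ 1.658.
Distances: golden ratio 1.618 (Δ 0.040); 5:3 1.667 (Δ 0.009); root-3 1.732 (Δ 0.074); silver ratio 2.414 (Δ 0.756).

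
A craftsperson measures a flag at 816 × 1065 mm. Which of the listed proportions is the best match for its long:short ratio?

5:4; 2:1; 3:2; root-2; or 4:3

4:3

1065/816 ≈ 1.305. Nearest candidates are 4:3 (1.333, off by 0.028) and 5:4 (1.250, off by 0.055).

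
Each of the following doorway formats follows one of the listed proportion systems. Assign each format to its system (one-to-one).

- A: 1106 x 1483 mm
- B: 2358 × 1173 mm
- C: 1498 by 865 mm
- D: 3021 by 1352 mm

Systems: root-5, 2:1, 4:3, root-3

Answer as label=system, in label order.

Ratios: A ≈ 1.341; B ≈ 2.010; C ≈ 1.732; D ≈ 2.234.
Targets: root-5 ≈ 2.236; 2:1 ≈ 2.000; 4:3 ≈ 1.333; root-3 ≈ 1.732.

A=4:3, B=2:1, C=root-3, D=root-5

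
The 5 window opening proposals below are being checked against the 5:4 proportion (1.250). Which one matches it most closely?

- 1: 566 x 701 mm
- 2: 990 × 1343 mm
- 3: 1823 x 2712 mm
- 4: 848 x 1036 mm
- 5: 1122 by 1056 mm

Ratios (long/short): 1 ≈ 1.239; 2 ≈ 1.357; 3 ≈ 1.488; 4 ≈ 1.222; 5 ≈ 1.062.
5:4 ≈ 1.250; option 1 is nearest (Δ 0.011).

1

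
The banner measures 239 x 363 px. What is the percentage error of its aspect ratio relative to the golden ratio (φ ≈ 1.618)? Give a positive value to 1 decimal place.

6.1%

Ratio = 363 / 239 ≈ 1.5188.
Ideal golden ratio ≈ 1.6180. |1.5188 − 1.6180| / 1.6180 ≈ 6.13% → 6.1%.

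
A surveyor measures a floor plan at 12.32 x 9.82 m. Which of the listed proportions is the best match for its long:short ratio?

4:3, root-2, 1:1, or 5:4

12.32/9.82 ≈ 1.255. Nearest candidates are 5:4 (1.250, off by 0.005) and 4:3 (1.333, off by 0.078).

5:4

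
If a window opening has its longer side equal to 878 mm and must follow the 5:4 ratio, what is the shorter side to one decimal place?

5:4 = 1.25000.
Shorter side = 878 ÷ 1.25000 ≈ 702.400 → 702.4 mm.

702.4 mm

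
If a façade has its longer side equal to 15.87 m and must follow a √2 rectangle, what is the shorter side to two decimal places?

root-2 ≈ 1.41421.
Shorter side = 15.87 ÷ 1.41421 ≈ 11.2218 → 11.22 m.

11.22 m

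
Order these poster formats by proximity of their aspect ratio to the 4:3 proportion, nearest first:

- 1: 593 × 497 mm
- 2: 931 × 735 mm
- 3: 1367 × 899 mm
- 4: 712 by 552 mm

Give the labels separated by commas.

4, 2, 1, 3

Ratios: 1 = 593 / 497 ≈ 1.193; 2 = 931 / 735 ≈ 1.267; 3 = 1367 / 899 ≈ 1.521; 4 = 712 / 552 ≈ 1.290.
|Δ from 1.333|: 1 0.140; 2 0.066; 3 0.188; 4 0.043.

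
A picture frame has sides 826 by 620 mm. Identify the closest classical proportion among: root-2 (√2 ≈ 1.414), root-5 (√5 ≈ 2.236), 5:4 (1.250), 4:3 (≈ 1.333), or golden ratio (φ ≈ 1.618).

Ratio = 826 / 620 ≈ 1.332.
Distances: root-2 1.414 (Δ 0.082); root-5 2.236 (Δ 0.904); 5:4 1.250 (Δ 0.082); 4:3 1.333 (Δ 0.001); golden ratio 1.618 (Δ 0.286).

4:3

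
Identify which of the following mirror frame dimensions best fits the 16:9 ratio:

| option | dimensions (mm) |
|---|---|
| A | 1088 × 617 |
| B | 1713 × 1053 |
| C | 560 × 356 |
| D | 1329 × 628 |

Ratios (long/short): A ≈ 1.763; B ≈ 1.627; C ≈ 1.573; D ≈ 2.116.
16:9 ≈ 1.778; option A is nearest (Δ 0.015).

A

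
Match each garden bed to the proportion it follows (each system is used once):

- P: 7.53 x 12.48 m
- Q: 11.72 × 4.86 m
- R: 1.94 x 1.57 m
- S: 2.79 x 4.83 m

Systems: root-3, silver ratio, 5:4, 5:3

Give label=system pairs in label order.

Ratios: P ≈ 1.657; Q ≈ 2.412; R ≈ 1.236; S ≈ 1.731.
Targets: root-3 ≈ 1.732; silver ratio ≈ 2.414; 5:4 ≈ 1.250; 5:3 ≈ 1.667.

P=5:3, Q=silver ratio, R=5:4, S=root-3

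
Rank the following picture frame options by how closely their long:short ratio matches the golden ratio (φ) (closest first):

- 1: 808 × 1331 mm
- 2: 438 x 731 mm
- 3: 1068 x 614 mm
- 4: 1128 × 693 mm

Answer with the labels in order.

Ratios: 1 = 1331 / 808 ≈ 1.647; 2 = 731 / 438 ≈ 1.669; 3 = 1068 / 614 ≈ 1.739; 4 = 1128 / 693 ≈ 1.628.
|Δ from 1.618|: 1 0.029; 2 0.051; 3 0.121; 4 0.010.

4, 1, 2, 3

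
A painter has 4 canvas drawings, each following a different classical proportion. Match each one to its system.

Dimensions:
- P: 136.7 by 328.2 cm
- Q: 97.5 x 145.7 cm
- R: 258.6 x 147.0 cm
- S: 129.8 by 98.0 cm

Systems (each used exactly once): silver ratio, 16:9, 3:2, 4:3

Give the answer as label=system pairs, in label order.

Ratios: P ≈ 2.401; Q ≈ 1.494; R ≈ 1.759; S ≈ 1.324.
Targets: silver ratio ≈ 2.414; 16:9 ≈ 1.778; 3:2 ≈ 1.500; 4:3 ≈ 1.333.

P=silver ratio, Q=3:2, R=16:9, S=4:3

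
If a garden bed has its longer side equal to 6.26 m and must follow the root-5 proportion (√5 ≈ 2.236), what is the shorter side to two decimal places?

root-5 ≈ 2.23607.
Shorter side = 6.26 ÷ 2.23607 ≈ 2.7996 → 2.80 m.

2.80 m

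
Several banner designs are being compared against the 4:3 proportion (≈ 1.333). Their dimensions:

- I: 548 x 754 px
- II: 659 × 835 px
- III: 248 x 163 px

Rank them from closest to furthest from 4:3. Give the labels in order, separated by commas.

I, II, III

I: 754/548 ≈ 1.376 → |1.376 − 1.333| = 0.043
II: 835/659 ≈ 1.267 → |1.267 − 1.333| = 0.066
III: 248/163 ≈ 1.521 → |1.521 − 1.333| = 0.188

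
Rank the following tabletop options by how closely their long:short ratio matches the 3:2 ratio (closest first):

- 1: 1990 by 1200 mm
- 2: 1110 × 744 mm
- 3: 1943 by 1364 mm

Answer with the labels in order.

2, 3, 1

1: 1990/1200 ≈ 1.658 → |1.658 − 1.500| = 0.158
2: 1110/744 ≈ 1.492 → |1.492 − 1.500| = 0.008
3: 1943/1364 ≈ 1.424 → |1.424 − 1.500| = 0.076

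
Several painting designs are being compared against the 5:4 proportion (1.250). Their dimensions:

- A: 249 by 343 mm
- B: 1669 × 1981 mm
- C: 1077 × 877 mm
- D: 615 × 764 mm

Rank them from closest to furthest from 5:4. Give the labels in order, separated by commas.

D, C, B, A

Ratios: A = 343 / 249 ≈ 1.378; B = 1981 / 1669 ≈ 1.187; C = 1077 / 877 ≈ 1.228; D = 764 / 615 ≈ 1.242.
|Δ from 1.250|: A 0.128; B 0.063; C 0.022; D 0.008.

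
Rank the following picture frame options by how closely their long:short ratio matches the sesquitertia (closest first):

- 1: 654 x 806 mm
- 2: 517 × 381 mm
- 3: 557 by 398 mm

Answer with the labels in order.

Ratios: 1 = 806 / 654 ≈ 1.232; 2 = 517 / 381 ≈ 1.357; 3 = 557 / 398 ≈ 1.399.
|Δ from 1.333|: 1 0.101; 2 0.024; 3 0.066.

2, 3, 1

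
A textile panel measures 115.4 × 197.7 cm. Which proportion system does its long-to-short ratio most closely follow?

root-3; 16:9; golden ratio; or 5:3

Ratio = 197.7 / 115.4 ≈ 1.713.
Distances: root-3 1.732 (Δ 0.019); 16:9 1.778 (Δ 0.065); golden ratio 1.618 (Δ 0.095); 5:3 1.667 (Δ 0.046).

root-3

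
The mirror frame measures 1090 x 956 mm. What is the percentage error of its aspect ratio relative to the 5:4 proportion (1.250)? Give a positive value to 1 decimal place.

Ratio = 1090 / 956 ≈ 1.1402.
Ideal 5:4 = 1.2500. |1.1402 − 1.2500| / 1.2500 ≈ 8.78% → 8.8%.

8.8%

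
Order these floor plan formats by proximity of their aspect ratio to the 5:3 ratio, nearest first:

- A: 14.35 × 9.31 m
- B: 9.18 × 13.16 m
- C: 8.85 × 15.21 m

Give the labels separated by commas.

C, A, B

Ratios: A = 14.35 / 9.31 ≈ 1.541; B = 13.16 / 9.18 ≈ 1.434; C = 15.21 / 8.85 ≈ 1.719.
|Δ from 1.667|: A 0.126; B 0.233; C 0.052.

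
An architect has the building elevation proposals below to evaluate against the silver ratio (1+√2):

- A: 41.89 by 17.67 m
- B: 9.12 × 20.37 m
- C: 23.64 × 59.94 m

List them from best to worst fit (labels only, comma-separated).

A, C, B

A: 41.89/17.67 ≈ 2.371 → |2.371 − 2.414| = 0.043
B: 20.37/9.12 ≈ 2.234 → |2.234 − 2.414| = 0.180
C: 59.94/23.64 ≈ 2.536 → |2.536 − 2.414| = 0.122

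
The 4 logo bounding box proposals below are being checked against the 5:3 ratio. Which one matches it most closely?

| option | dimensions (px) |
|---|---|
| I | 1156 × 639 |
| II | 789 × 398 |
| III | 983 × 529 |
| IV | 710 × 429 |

IV

Target 5:3 ≈ 1.667.
I: 1.809 (Δ0.142)  II: 1.982 (Δ0.315)  III: 1.858 (Δ0.191)  IV: 1.655 (Δ0.012)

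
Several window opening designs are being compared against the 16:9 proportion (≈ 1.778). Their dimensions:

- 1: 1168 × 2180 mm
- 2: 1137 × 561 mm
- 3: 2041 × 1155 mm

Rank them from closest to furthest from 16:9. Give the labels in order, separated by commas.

3, 1, 2

Ratios: 1 = 2180 / 1168 ≈ 1.866; 2 = 1137 / 561 ≈ 2.027; 3 = 2041 / 1155 ≈ 1.767.
|Δ from 1.778|: 1 0.088; 2 0.249; 3 0.011.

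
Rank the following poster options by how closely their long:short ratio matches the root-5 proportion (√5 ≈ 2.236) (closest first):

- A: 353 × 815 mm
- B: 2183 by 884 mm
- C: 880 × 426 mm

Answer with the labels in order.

A, C, B

Ratios: A = 815 / 353 ≈ 2.309; B = 2183 / 884 ≈ 2.469; C = 880 / 426 ≈ 2.066.
|Δ from 2.236|: A 0.073; B 0.233; C 0.170.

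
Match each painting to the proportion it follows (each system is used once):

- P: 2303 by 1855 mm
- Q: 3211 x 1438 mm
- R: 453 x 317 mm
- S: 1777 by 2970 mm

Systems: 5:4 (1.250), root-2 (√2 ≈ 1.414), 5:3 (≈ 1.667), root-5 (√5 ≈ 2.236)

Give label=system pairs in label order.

P = 2303/1855 ≈ 1.242 → 5:4 (1.250)
Q = 3211/1438 ≈ 2.233 → root-5 (2.236)
R = 453/317 ≈ 1.429 → root-2 (1.414)
S = 2970/1777 ≈ 1.671 → 5:3 (1.667)

P=5:4, Q=root-5, R=root-2, S=5:3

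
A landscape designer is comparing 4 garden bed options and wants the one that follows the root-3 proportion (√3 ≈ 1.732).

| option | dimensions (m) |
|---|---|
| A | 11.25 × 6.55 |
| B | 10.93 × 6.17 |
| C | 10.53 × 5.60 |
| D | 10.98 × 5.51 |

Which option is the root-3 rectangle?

A

Ratios (long/short): A ≈ 1.718; B ≈ 1.771; C ≈ 1.880; D ≈ 1.993.
root-3 ≈ 1.732; option A is nearest (Δ 0.014).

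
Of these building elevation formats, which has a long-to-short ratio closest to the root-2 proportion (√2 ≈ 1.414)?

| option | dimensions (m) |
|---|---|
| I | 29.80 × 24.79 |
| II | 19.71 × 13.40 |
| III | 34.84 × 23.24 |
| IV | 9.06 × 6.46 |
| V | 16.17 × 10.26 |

IV

Ratios (long/short): I ≈ 1.202; II ≈ 1.471; III ≈ 1.499; IV ≈ 1.402; V ≈ 1.576.
root-2 ≈ 1.414; option IV is nearest (Δ 0.012).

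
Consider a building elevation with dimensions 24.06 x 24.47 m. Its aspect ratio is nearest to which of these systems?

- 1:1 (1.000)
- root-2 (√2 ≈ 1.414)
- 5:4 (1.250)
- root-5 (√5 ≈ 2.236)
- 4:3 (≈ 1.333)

1:1

24.47/24.06 ≈ 1.017. Nearest candidates are 1:1 (1.000, off by 0.017) and 5:4 (1.250, off by 0.233).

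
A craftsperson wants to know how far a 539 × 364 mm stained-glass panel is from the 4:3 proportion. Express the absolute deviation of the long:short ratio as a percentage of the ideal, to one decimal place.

Ratio = 539 / 364 ≈ 1.4808.
Ideal 4:3 ≈ 1.3333. |1.4808 − 1.3333| / 1.3333 ≈ 11.06% → 11.1%.

11.1%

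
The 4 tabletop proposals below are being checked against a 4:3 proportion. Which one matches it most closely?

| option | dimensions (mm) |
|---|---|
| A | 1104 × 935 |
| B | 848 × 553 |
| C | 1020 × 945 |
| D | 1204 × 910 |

D

Ratios (long/short): A ≈ 1.181; B ≈ 1.533; C ≈ 1.079; D ≈ 1.323.
4:3 ≈ 1.333; option D is nearest (Δ 0.010).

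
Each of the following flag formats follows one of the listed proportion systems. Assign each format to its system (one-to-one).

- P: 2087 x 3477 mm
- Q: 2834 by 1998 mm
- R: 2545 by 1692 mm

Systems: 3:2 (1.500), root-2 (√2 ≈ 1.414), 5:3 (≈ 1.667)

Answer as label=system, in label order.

P=5:3, Q=root-2, R=3:2

Ratios: P ≈ 1.666; Q ≈ 1.418; R ≈ 1.504.
Targets: 3:2 ≈ 1.500; root-2 ≈ 1.414; 5:3 ≈ 1.667.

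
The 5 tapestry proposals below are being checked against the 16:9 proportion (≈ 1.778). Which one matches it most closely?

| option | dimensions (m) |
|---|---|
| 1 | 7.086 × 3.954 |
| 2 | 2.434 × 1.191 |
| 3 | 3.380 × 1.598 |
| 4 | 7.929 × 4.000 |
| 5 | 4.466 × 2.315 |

Ratios (long/short): 1 ≈ 1.792; 2 ≈ 2.044; 3 ≈ 2.115; 4 ≈ 1.982; 5 ≈ 1.929.
16:9 ≈ 1.778; option 1 is nearest (Δ 0.014).

1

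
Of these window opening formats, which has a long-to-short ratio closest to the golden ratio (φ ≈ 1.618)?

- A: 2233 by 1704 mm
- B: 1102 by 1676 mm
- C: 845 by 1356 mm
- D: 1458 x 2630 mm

C

Ratios (long/short): A ≈ 1.310; B ≈ 1.521; C ≈ 1.605; D ≈ 1.804.
golden ratio ≈ 1.618; option C is nearest (Δ 0.013).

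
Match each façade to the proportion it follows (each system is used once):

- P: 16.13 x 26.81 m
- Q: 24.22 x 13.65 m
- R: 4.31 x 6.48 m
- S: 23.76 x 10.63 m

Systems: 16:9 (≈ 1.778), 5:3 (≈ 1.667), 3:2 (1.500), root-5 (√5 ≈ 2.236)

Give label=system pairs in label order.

P = 26.81/16.13 ≈ 1.662 → 5:3 (1.667)
Q = 24.22/13.65 ≈ 1.774 → 16:9 (1.778)
R = 6.48/4.31 ≈ 1.503 → 3:2 (1.500)
S = 23.76/10.63 ≈ 2.235 → root-5 (2.236)

P=5:3, Q=16:9, R=3:2, S=root-5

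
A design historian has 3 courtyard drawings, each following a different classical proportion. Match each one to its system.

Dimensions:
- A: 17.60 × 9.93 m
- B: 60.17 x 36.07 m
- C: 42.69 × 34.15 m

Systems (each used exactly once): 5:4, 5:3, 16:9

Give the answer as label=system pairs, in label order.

A=16:9, B=5:3, C=5:4

A = 17.60/9.93 ≈ 1.772 → 16:9 (1.778)
B = 60.17/36.07 ≈ 1.668 → 5:3 (1.667)
C = 42.69/34.15 ≈ 1.250 → 5:4 (1.250)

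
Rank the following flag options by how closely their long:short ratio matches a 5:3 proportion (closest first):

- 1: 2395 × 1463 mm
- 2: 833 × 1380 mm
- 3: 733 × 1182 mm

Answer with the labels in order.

Ratios: 1 = 2395 / 1463 ≈ 1.637; 2 = 1380 / 833 ≈ 1.657; 3 = 1182 / 733 ≈ 1.613.
|Δ from 1.667|: 1 0.030; 2 0.010; 3 0.054.

2, 1, 3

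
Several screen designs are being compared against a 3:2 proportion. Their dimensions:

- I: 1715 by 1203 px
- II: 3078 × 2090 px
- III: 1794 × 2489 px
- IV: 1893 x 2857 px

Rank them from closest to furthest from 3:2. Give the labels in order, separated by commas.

IV, II, I, III

I: 1715/1203 ≈ 1.426 → |1.426 − 1.500| = 0.074
II: 3078/2090 ≈ 1.473 → |1.473 − 1.500| = 0.027
III: 2489/1794 ≈ 1.387 → |1.387 − 1.500| = 0.113
IV: 2857/1893 ≈ 1.509 → |1.509 − 1.500| = 0.009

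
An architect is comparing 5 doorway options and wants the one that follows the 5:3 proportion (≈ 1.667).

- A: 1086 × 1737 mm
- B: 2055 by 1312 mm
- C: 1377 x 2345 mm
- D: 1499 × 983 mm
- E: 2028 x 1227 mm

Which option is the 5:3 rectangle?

E

Target 5:3 ≈ 1.667.
A: 1.599 (Δ0.068)  B: 1.566 (Δ0.101)  C: 1.703 (Δ0.036)  D: 1.525 (Δ0.142)  E: 1.653 (Δ0.014)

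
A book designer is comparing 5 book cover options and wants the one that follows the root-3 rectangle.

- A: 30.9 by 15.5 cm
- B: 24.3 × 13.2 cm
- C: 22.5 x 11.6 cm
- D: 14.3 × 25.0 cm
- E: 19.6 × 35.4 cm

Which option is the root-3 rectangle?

D

Target root-3 ≈ 1.732.
A: 1.994 (Δ0.262)  B: 1.841 (Δ0.109)  C: 1.940 (Δ0.208)  D: 1.748 (Δ0.016)  E: 1.806 (Δ0.074)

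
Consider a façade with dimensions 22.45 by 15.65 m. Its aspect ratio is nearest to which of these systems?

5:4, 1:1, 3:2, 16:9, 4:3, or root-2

root-2

Ratio = 22.45 / 15.65 ≈ 1.435.
Distances: 5:4 1.250 (Δ 0.185); 1:1 1.000 (Δ 0.435); 3:2 1.500 (Δ 0.065); 16:9 1.778 (Δ 0.343); 4:3 1.333 (Δ 0.102); root-2 1.414 (Δ 0.021).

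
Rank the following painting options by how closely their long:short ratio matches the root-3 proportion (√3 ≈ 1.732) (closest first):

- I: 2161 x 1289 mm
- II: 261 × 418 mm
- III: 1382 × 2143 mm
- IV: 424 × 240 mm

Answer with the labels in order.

Ratios: I = 2161 / 1289 ≈ 1.676; II = 418 / 261 ≈ 1.602; III = 2143 / 1382 ≈ 1.551; IV = 424 / 240 ≈ 1.767.
|Δ from 1.732|: I 0.056; II 0.130; III 0.181; IV 0.035.

IV, I, II, III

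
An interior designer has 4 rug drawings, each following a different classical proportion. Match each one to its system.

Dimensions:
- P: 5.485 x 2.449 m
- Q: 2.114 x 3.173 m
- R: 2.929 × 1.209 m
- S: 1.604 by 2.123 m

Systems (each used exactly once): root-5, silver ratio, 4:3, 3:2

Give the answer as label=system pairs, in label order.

Ratios: P ≈ 2.240; Q ≈ 1.501; R ≈ 2.423; S ≈ 1.324.
Targets: root-5 ≈ 2.236; silver ratio ≈ 2.414; 4:3 ≈ 1.333; 3:2 ≈ 1.500.

P=root-5, Q=3:2, R=silver ratio, S=4:3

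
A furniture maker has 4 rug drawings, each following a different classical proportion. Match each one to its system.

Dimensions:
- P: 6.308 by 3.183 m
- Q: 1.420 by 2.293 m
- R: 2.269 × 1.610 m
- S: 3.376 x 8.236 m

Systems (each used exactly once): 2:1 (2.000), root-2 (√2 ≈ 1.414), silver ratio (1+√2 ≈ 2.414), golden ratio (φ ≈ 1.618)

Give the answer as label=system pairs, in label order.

P=2:1, Q=golden ratio, R=root-2, S=silver ratio

P = 6.308/3.183 ≈ 1.982 → 2:1 (2.000)
Q = 2.293/1.420 ≈ 1.615 → golden ratio (1.618)
R = 2.269/1.610 ≈ 1.409 → root-2 (1.414)
S = 8.236/3.376 ≈ 2.440 → silver ratio (2.414)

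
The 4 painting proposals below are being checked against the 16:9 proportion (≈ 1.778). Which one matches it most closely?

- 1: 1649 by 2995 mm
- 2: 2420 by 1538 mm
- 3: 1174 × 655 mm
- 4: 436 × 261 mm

3

Ratios (long/short): 1 ≈ 1.816; 2 ≈ 1.573; 3 ≈ 1.792; 4 ≈ 1.670.
16:9 ≈ 1.778; option 3 is nearest (Δ 0.014).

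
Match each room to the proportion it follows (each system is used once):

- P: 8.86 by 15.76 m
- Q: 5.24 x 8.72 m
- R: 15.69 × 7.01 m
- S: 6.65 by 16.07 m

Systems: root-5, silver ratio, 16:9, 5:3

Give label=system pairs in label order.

P=16:9, Q=5:3, R=root-5, S=silver ratio

Ratios: P ≈ 1.779; Q ≈ 1.664; R ≈ 2.238; S ≈ 2.417.
Targets: root-5 ≈ 2.236; silver ratio ≈ 2.414; 16:9 ≈ 1.778; 5:3 ≈ 1.667.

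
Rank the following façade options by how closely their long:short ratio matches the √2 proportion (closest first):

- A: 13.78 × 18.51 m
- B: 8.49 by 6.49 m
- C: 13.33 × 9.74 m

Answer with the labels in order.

C, A, B

Ratios: A = 18.51 / 13.78 ≈ 1.343; B = 8.49 / 6.49 ≈ 1.308; C = 13.33 / 9.74 ≈ 1.369.
|Δ from 1.414|: A 0.071; B 0.106; C 0.045.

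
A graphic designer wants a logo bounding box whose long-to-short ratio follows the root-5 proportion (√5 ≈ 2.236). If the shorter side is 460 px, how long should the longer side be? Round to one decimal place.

root-5 ≈ 2.23607.
Longer side = 460 × 2.23607 ≈ 1028.592 → 1028.6 px.

1028.6 px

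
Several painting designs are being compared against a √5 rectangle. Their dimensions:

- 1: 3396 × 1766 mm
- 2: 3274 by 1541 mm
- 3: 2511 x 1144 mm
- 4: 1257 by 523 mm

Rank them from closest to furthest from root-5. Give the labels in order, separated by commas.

3, 2, 4, 1

1: 3396/1766 ≈ 1.923 → |1.923 − 2.236| = 0.313
2: 3274/1541 ≈ 2.125 → |2.125 − 2.236| = 0.111
3: 2511/1144 ≈ 2.195 → |2.195 − 2.236| = 0.041
4: 1257/523 ≈ 2.403 → |2.403 − 2.236| = 0.167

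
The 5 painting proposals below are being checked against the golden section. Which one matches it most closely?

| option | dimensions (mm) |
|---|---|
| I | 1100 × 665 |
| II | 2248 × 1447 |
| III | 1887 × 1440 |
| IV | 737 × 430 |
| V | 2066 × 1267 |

V

Ratios (long/short): I ≈ 1.654; II ≈ 1.554; III ≈ 1.310; IV ≈ 1.714; V ≈ 1.631.
golden ratio ≈ 1.618; option V is nearest (Δ 0.013).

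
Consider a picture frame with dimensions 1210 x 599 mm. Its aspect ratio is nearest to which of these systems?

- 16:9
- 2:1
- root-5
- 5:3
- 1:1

Ratio = 1210 / 599 ≈ 2.020.
Distances: 16:9 1.778 (Δ 0.242); 2:1 2.000 (Δ 0.020); root-5 2.236 (Δ 0.216); 5:3 1.667 (Δ 0.353); 1:1 1.000 (Δ 1.020).

2:1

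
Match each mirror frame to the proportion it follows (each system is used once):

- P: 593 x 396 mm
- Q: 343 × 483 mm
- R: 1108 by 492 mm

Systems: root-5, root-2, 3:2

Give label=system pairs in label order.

Ratios: P ≈ 1.497; Q ≈ 1.408; R ≈ 2.252.
Targets: root-5 ≈ 2.236; root-2 ≈ 1.414; 3:2 ≈ 1.500.

P=3:2, Q=root-2, R=root-5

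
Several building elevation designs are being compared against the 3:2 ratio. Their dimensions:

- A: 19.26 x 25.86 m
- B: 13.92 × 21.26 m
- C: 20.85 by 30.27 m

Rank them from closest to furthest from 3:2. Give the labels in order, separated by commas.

B, C, A

A: 25.86/19.26 ≈ 1.343 → |1.343 − 1.500| = 0.157
B: 21.26/13.92 ≈ 1.527 → |1.527 − 1.500| = 0.027
C: 30.27/20.85 ≈ 1.452 → |1.452 − 1.500| = 0.048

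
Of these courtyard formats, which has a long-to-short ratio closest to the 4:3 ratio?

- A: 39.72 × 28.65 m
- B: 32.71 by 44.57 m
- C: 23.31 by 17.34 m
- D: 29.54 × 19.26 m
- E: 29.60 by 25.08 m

Ratios (long/short): A ≈ 1.386; B ≈ 1.363; C ≈ 1.344; D ≈ 1.534; E ≈ 1.180.
4:3 ≈ 1.333; option C is nearest (Δ 0.011).

C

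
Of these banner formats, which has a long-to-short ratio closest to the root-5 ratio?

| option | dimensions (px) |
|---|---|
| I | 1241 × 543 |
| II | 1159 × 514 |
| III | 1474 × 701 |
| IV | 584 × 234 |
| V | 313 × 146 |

II

Ratios (long/short): I ≈ 2.285; II ≈ 2.255; III ≈ 2.103; IV ≈ 2.496; V ≈ 2.144.
root-5 ≈ 2.236; option II is nearest (Δ 0.019).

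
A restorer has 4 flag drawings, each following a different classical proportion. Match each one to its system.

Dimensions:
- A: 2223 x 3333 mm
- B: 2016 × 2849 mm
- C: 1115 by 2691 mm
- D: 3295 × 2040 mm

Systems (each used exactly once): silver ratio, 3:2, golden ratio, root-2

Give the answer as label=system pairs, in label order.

A = 3333/2223 ≈ 1.499 → 3:2 (1.500)
B = 2849/2016 ≈ 1.413 → root-2 (1.414)
C = 2691/1115 ≈ 2.413 → silver ratio (2.414)
D = 3295/2040 ≈ 1.615 → golden ratio (1.618)

A=3:2, B=root-2, C=silver ratio, D=golden ratio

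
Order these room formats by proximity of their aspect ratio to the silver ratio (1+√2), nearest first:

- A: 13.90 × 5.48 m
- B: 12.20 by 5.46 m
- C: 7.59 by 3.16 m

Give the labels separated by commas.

C, A, B

A: 13.90/5.48 ≈ 2.536 → |2.536 − 2.414| = 0.122
B: 12.20/5.46 ≈ 2.234 → |2.234 − 2.414| = 0.180
C: 7.59/3.16 ≈ 2.402 → |2.402 − 2.414| = 0.012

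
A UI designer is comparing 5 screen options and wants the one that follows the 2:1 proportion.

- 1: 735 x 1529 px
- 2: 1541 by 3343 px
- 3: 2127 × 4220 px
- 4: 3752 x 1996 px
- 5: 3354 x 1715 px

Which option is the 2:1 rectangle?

3

Ratios (long/short): 1 ≈ 2.080; 2 ≈ 2.169; 3 ≈ 1.984; 4 ≈ 1.880; 5 ≈ 1.956.
2:1 ≈ 2.000; option 3 is nearest (Δ 0.016).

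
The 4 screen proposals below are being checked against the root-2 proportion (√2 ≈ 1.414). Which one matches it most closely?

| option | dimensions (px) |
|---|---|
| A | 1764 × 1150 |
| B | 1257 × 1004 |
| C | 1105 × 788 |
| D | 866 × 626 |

C

Ratios (long/short): A ≈ 1.534; B ≈ 1.252; C ≈ 1.402; D ≈ 1.383.
root-2 ≈ 1.414; option C is nearest (Δ 0.012).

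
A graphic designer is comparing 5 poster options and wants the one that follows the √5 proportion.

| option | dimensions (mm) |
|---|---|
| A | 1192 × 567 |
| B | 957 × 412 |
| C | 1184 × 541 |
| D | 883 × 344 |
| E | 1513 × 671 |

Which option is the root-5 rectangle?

E

Target root-5 ≈ 2.236.
A: 2.102 (Δ0.134)  B: 2.323 (Δ0.087)  C: 2.189 (Δ0.047)  D: 2.567 (Δ0.331)  E: 2.255 (Δ0.019)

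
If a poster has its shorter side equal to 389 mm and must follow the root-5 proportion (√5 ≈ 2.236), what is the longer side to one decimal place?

root-5 ≈ 2.23607.
Longer side = 389 × 2.23607 ≈ 869.831 → 869.8 mm.

869.8 mm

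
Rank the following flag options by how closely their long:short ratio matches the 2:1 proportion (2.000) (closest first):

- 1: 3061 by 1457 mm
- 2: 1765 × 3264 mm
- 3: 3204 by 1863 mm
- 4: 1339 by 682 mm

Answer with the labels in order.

4, 1, 2, 3

1: 3061/1457 ≈ 2.101 → |2.101 − 2.000| = 0.101
2: 3264/1765 ≈ 1.849 → |1.849 − 2.000| = 0.151
3: 3204/1863 ≈ 1.720 → |1.720 − 2.000| = 0.280
4: 1339/682 ≈ 1.963 → |1.963 − 2.000| = 0.037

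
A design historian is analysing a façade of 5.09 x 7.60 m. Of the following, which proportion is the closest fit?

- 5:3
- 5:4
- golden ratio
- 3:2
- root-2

Ratio = 7.60 / 5.09 ≈ 1.493.
Distances: 5:3 1.667 (Δ 0.174); 5:4 1.250 (Δ 0.243); golden ratio 1.618 (Δ 0.125); 3:2 1.500 (Δ 0.007); root-2 1.414 (Δ 0.079).

3:2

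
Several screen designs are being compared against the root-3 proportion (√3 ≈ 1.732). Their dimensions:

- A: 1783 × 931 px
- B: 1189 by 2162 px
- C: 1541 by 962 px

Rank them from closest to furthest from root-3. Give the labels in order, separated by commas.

A: 1783/931 ≈ 1.915 → |1.915 − 1.732| = 0.183
B: 2162/1189 ≈ 1.818 → |1.818 − 1.732| = 0.086
C: 1541/962 ≈ 1.602 → |1.602 − 1.732| = 0.130

B, C, A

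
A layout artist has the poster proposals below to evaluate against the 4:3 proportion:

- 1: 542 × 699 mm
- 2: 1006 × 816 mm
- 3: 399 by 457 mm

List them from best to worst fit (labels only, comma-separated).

1, 2, 3

Ratios: 1 = 699 / 542 ≈ 1.290; 2 = 1006 / 816 ≈ 1.233; 3 = 457 / 399 ≈ 1.145.
|Δ from 1.333|: 1 0.043; 2 0.100; 3 0.188.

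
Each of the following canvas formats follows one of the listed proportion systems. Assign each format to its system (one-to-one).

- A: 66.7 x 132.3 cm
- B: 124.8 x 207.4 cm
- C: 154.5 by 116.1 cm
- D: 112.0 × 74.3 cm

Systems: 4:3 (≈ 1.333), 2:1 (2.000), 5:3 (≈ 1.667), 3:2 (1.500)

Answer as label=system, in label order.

Ratios: A ≈ 1.984; B ≈ 1.662; C ≈ 1.331; D ≈ 1.507.
Targets: 4:3 ≈ 1.333; 2:1 ≈ 2.000; 5:3 ≈ 1.667; 3:2 ≈ 1.500.

A=2:1, B=5:3, C=4:3, D=3:2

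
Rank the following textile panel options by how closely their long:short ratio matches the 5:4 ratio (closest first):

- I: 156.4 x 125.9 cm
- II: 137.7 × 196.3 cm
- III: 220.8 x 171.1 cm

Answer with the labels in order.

I, III, II

I: 156.4/125.9 ≈ 1.242 → |1.242 − 1.250| = 0.008
II: 196.3/137.7 ≈ 1.426 → |1.426 − 1.250| = 0.176
III: 220.8/171.1 ≈ 1.290 → |1.290 − 1.250| = 0.040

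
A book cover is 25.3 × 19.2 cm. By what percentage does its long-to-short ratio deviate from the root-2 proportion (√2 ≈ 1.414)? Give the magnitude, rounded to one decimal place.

Ratio = 25.3 / 19.2 ≈ 1.3177.
Ideal root-2 ≈ 1.4142. |1.3177 − 1.4142| / 1.4142 ≈ 6.82% → 6.8%.

6.8%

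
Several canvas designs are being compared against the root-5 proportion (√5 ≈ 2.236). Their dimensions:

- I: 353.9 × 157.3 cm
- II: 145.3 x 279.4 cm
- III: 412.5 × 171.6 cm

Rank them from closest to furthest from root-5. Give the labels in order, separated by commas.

Ratios: I = 353.9 / 157.3 ≈ 2.250; II = 279.4 / 145.3 ≈ 1.923; III = 412.5 / 171.6 ≈ 2.404.
|Δ from 2.236|: I 0.014; II 0.313; III 0.168.

I, III, II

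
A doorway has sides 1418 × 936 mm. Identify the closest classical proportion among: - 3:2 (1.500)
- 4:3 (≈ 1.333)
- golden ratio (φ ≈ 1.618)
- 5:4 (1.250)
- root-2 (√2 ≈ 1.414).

1418/936 ≈ 1.515. Nearest candidates are 3:2 (1.500, off by 0.015) and root-2 (1.414, off by 0.101).

3:2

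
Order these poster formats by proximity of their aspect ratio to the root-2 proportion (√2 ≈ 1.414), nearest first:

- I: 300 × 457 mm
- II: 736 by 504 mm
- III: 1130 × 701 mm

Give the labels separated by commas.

II, I, III

I: 457/300 ≈ 1.523 → |1.523 − 1.414| = 0.109
II: 736/504 ≈ 1.460 → |1.460 − 1.414| = 0.046
III: 1130/701 ≈ 1.612 → |1.612 − 1.414| = 0.198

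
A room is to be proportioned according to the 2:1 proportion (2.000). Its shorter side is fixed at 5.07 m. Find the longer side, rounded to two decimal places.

10.14 m

2:1 = 2.00000.
Longer side = 5.07 × 2.00000 ≈ 10.1400 → 10.14 m.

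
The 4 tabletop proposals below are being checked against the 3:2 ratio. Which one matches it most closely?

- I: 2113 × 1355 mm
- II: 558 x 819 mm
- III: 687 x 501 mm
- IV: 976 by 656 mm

Ratios (long/short): I ≈ 1.559; II ≈ 1.468; III ≈ 1.371; IV ≈ 1.488.
3:2 ≈ 1.500; option IV is nearest (Δ 0.012).

IV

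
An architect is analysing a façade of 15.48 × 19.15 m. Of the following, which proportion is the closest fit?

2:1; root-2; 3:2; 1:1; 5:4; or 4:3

5:4

19.15/15.48 ≈ 1.237. Nearest candidates are 5:4 (1.250, off by 0.013) and 4:3 (1.333, off by 0.096).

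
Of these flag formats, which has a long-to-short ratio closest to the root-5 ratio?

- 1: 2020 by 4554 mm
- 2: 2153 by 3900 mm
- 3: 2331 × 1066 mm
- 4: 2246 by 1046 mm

1

Target root-5 ≈ 2.236.
1: 2.254 (Δ0.018)  2: 1.811 (Δ0.425)  3: 2.187 (Δ0.049)  4: 2.147 (Δ0.089)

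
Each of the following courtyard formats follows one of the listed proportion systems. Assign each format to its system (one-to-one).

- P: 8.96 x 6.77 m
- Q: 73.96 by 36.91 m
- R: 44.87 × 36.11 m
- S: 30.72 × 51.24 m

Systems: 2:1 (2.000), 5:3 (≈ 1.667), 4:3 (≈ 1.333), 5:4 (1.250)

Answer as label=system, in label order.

P=4:3, Q=2:1, R=5:4, S=5:3

Ratios: P ≈ 1.323; Q ≈ 2.004; R ≈ 1.243; S ≈ 1.668.
Targets: 2:1 ≈ 2.000; 5:3 ≈ 1.667; 4:3 ≈ 1.333; 5:4 ≈ 1.250.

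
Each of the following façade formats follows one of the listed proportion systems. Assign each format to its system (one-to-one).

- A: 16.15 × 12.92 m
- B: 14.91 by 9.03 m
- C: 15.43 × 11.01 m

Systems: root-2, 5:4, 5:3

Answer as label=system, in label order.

A=5:4, B=5:3, C=root-2

Ratios: A ≈ 1.250; B ≈ 1.651; C ≈ 1.401.
Targets: root-2 ≈ 1.414; 5:4 ≈ 1.250; 5:3 ≈ 1.667.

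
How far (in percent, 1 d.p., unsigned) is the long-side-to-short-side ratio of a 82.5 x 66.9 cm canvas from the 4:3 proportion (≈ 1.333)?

7.5%

Ratio = 82.5 / 66.9 ≈ 1.2332.
Ideal 4:3 ≈ 1.3333. |1.2332 − 1.3333| / 1.3333 ≈ 7.51% → 7.5%.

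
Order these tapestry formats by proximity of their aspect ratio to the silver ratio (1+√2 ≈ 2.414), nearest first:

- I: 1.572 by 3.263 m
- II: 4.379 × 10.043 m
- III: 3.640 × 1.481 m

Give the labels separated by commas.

III, II, I

I: 3.263/1.572 ≈ 2.076 → |2.076 − 2.414| = 0.338
II: 10.043/4.379 ≈ 2.293 → |2.293 − 2.414| = 0.121
III: 3.640/1.481 ≈ 2.458 → |2.458 − 2.414| = 0.044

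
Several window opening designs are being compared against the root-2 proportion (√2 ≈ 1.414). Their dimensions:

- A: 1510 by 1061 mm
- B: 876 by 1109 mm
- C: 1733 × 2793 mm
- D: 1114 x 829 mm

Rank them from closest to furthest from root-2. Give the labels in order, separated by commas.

A, D, B, C

Ratios: A = 1510 / 1061 ≈ 1.423; B = 1109 / 876 ≈ 1.266; C = 2793 / 1733 ≈ 1.612; D = 1114 / 829 ≈ 1.344.
|Δ from 1.414|: A 0.009; B 0.148; C 0.198; D 0.070.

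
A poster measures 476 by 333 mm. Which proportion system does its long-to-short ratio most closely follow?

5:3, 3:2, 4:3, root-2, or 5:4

root-2

476/333 ≈ 1.429. Nearest candidates are root-2 (1.414, off by 0.015) and 3:2 (1.500, off by 0.071).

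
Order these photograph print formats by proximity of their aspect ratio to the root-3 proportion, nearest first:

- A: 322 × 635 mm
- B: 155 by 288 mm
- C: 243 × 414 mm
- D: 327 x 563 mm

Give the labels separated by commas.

A: 635/322 ≈ 1.972 → |1.972 − 1.732| = 0.240
B: 288/155 ≈ 1.858 → |1.858 − 1.732| = 0.126
C: 414/243 ≈ 1.704 → |1.704 − 1.732| = 0.028
D: 563/327 ≈ 1.722 → |1.722 − 1.732| = 0.010

D, C, B, A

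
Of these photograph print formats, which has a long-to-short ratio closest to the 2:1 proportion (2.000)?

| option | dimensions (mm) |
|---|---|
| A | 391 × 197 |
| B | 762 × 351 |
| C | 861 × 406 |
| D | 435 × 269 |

Target 2:1 ≈ 2.000.
A: 1.985 (Δ0.015)  B: 2.171 (Δ0.171)  C: 2.121 (Δ0.121)  D: 1.617 (Δ0.383)

A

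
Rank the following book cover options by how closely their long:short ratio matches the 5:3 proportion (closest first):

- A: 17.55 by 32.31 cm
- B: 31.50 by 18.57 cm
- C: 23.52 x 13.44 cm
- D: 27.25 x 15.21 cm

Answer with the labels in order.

Ratios: A = 32.31 / 17.55 ≈ 1.841; B = 31.50 / 18.57 ≈ 1.696; C = 23.52 / 13.44 ≈ 1.750; D = 27.25 / 15.21 ≈ 1.792.
|Δ from 1.667|: A 0.174; B 0.029; C 0.083; D 0.125.

B, C, D, A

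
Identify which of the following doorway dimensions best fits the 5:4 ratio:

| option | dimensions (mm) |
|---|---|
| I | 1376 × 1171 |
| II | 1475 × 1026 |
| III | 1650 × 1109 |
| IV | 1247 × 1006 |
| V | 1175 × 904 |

IV

Ratios (long/short): I ≈ 1.175; II ≈ 1.438; III ≈ 1.488; IV ≈ 1.240; V ≈ 1.300.
5:4 ≈ 1.250; option IV is nearest (Δ 0.010).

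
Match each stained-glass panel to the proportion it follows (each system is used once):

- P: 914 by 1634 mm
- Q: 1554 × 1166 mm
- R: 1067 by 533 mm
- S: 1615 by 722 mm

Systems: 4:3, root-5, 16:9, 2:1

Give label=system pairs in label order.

P=16:9, Q=4:3, R=2:1, S=root-5

Ratios: P ≈ 1.788; Q ≈ 1.333; R ≈ 2.002; S ≈ 2.237.
Targets: 4:3 ≈ 1.333; root-5 ≈ 2.236; 16:9 ≈ 1.778; 2:1 ≈ 2.000.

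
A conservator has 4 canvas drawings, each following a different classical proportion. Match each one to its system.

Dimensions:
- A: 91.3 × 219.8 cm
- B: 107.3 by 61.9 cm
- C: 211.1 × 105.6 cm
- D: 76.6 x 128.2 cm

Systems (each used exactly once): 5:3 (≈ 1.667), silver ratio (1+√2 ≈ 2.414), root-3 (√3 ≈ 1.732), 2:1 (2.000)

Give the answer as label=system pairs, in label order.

A=silver ratio, B=root-3, C=2:1, D=5:3

A = 219.8/91.3 ≈ 2.407 → silver ratio (2.414)
B = 107.3/61.9 ≈ 1.733 → root-3 (1.732)
C = 211.1/105.6 ≈ 1.999 → 2:1 (2.000)
D = 128.2/76.6 ≈ 1.674 → 5:3 (1.667)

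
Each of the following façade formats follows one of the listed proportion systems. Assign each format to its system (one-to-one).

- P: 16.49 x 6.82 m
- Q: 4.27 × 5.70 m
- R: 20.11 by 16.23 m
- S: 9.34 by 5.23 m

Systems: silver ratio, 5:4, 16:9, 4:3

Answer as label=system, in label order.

Ratios: P ≈ 2.418; Q ≈ 1.335; R ≈ 1.239; S ≈ 1.786.
Targets: silver ratio ≈ 2.414; 5:4 ≈ 1.250; 16:9 ≈ 1.778; 4:3 ≈ 1.333.

P=silver ratio, Q=4:3, R=5:4, S=16:9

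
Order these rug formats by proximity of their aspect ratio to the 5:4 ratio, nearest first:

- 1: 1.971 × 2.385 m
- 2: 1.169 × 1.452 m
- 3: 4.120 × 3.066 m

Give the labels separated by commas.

2, 1, 3

Ratios: 1 = 2.385 / 1.971 ≈ 1.210; 2 = 1.452 / 1.169 ≈ 1.242; 3 = 4.120 / 3.066 ≈ 1.344.
|Δ from 1.250|: 1 0.040; 2 0.008; 3 0.094.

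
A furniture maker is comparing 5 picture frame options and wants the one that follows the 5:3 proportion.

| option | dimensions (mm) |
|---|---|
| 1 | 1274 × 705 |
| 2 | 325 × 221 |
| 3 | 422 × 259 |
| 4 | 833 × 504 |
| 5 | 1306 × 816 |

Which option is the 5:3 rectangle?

Target 5:3 ≈ 1.667.
1: 1.807 (Δ0.140)  2: 1.471 (Δ0.196)  3: 1.629 (Δ0.038)  4: 1.653 (Δ0.014)  5: 1.600 (Δ0.067)

4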